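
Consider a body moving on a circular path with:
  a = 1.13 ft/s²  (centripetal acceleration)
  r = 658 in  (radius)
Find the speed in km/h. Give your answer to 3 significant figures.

Solving a = v²/r for v: v = √(a·r).
a = 1.13 ft/s² = 0.3444 m/s²; r = 658 in = 16.71 m.
v = 2.399 m/s
2.399 m/s × (1 km/h / 0.2778 m/s) = 8.637 km/h

8.64 km/h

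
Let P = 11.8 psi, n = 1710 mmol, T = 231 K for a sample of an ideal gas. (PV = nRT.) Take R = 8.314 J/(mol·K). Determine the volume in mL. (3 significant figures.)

From the ideal-gas law: V = nRT/P.
P = 11.8 psi = 81358 Pa; n = 1710 mmol = 1.710 mol; T = 231 K; R = 8.314 J/(mol·K).
V = 0.04037 m³
0.04037 m³ × (1 mL / 1.000×10^-6 m³) = 40366 mL

40400 mL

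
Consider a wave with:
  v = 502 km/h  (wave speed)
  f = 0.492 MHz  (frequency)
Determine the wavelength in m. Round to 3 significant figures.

2.83×10^-4 m

Solving v = f·λ for λ: λ = v/f.
v = 502 km/h = 139.4 m/s; f = 0.492 MHz = 4.920×10^5 Hz.
λ = 2.834×10^-4 m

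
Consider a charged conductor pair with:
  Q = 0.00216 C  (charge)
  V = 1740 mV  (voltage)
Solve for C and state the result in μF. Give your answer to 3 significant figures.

C is given directly by: C = Q/V.
Q = 0.00216 C; V = 1740 mV = 1.740 V.
C = 0.001241 F
0.001241 F × (1 μF / 1.000×10^-6 F) = 1241 μF

1240 μF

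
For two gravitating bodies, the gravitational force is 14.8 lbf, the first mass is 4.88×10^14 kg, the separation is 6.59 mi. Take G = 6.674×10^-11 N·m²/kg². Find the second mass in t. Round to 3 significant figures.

227 t

From Newton's law of gravitation: m₂ = F·r²/(G·m₁).
F = 14.8 lbf = 65.83 N; m₁ = 4.88×10^14 kg; r = 6.59 mi = 10606 m; G = 6.674×10^-11 N·m²/kg².
m₂ = 2.274×10^5 kg
2.274×10^5 kg × (1 t / 1000 kg) = 227.4 t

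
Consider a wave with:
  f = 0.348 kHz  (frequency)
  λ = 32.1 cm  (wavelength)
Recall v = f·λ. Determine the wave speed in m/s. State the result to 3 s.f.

112 m/s

Directly: v = fλ.
f = 0.348 kHz = 348.0 Hz; λ = 32.1 cm = 0.3210 m.
v = 111.7 m/s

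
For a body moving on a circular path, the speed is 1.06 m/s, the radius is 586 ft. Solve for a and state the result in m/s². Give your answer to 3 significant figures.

Directly: a = v²/r.
v = 1.06 m/s; r = 586 ft = 178.6 m.
a = 0.006291 m/s²

0.00629 m/s²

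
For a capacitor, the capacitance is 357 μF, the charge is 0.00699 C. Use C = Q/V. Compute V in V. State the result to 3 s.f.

Rearranging: V = Q/C.
C = 357 μF = 3.570×10^-4 F; Q = 0.00699 C.
V = 19.58 V

19.6 V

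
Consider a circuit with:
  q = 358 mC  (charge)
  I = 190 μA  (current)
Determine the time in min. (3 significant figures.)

Rearranging: t = q/I.
q = 358 mC = 0.3580 C; I = 190 μA = 1.900×10^-4 A.
t = 1884 s
1884 s × (1 min / 60.00 s) = 31.40 min

31.4 min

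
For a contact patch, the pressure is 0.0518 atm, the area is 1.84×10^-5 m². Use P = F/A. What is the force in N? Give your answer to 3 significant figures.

Rearranging: F = P·A.
P = 0.0518 atm = 5249 Pa; A = 1.84×10^-5 m².
F = 0.09657 N  (the unit combination reduces to kg·m/s² = N)

0.0966 N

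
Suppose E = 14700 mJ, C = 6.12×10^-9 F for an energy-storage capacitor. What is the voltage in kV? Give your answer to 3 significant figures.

Solving E = ½C·V² for V: V = √(2E/C).
E = 14700 mJ = 14.70 J; C = 6.12×10^-9 F.
V = 69310 V
69310 V × (1 kV / 1000 V) = 69.31 kV

69.3 kV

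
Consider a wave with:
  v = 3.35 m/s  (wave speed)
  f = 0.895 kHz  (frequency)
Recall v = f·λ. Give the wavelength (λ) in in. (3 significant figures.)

0.147 in

Solving v = f·λ for λ: λ = v/f.
v = 3.35 m/s; f = 0.895 kHz = 895.0 Hz.
λ = 0.003743 m
0.003743 m × (1 in / 0.02540 m) = 0.1474 in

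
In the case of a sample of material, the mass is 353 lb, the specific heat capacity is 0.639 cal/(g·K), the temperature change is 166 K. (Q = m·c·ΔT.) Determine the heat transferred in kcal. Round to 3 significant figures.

Directly: Q = mcΔT.
m = 353 lb = 160.1 kg; c = 0.639 cal/(g·K) = 2674 J/(kg·K); ΔT = 166 K.
Q = 7.106×10^7 J
7.106×10^7 J × (1 kcal / 4184 J) = 16984 kcal

17000 kcal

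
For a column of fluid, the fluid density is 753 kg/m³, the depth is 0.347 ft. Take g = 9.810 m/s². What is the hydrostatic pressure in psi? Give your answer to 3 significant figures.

P is given directly by: P = ρgh.
ρ = 753 kg/m³; h = 0.347 ft = 0.1058 m; g = 9.810 m/s².
P = 781.3 Pa  (the unit combination reduces to kg/(m·s²) = Pa)
781.3 Pa × (1 psi / 6895 Pa) = 0.1133 psi

0.113 psi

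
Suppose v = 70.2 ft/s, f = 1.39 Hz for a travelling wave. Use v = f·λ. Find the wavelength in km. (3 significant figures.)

Rearranging: λ = v/f.
v = 70.2 ft/s = 21.40 m/s; f = 1.39 Hz.
λ = 15.39 m
15.39 m × (1 km / 1000 m) = 0.01539 km

0.0154 km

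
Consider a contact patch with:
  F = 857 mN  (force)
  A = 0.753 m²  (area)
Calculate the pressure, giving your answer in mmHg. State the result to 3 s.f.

0.00854 mmHg

Directly: P = F/A.
F = 857 mN = 0.8570 N; A = 0.753 m².
P = 1.138 Pa
1.138 Pa × (1 mmHg / 133.3 Pa) = 0.008537 mmHg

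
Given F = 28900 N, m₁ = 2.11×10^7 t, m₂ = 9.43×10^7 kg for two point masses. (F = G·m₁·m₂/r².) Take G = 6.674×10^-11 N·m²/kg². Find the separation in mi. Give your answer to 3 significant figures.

0.0421 mi

Rearranging: r = √(G·m₁m₂/F).
F = 28900 N; m₁ = 2.11×10^7 t = 2.110×10^10 kg; m₂ = 9.43×10^7 kg; G = 6.674×10^-11 N·m²/kg².
r = 67.79 m
67.79 m × (1 mi / 1609 m) = 0.04212 mi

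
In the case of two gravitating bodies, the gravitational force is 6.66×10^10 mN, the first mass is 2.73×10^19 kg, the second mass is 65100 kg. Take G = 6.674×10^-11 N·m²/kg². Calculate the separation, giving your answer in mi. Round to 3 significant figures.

From Newton's law of gravitation: r = √(G·m₁m₂/F).
F = 6.66×10^10 mN = 6.660×10^7 N; m₁ = 2.73×10^19 kg; m₂ = 65100 kg; G = 6.674×10^-11 N·m²/kg².
r = 1335 m
1335 m × (1 mi / 1609 m) = 0.8292 mi

0.829 mi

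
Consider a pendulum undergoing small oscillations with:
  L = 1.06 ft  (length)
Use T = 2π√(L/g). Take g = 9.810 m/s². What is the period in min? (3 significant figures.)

0.0190 min

T is given directly by: T = 2π√(L/g).
L = 1.06 ft = 0.3231 m; g = 9.810 m/s².
T = 1.140 s
1.140 s × (1 min / 60.00 s) = 0.01900 min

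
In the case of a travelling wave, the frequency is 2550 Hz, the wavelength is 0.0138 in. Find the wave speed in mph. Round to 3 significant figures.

2.00 mph

Directly: v = fλ.
f = 2550 Hz; λ = 0.0138 in = 3.505×10^-4 m.
v = 0.8938 m/s
0.8938 m/s × (1 mph / 0.4470 m/s) = 1.999 mph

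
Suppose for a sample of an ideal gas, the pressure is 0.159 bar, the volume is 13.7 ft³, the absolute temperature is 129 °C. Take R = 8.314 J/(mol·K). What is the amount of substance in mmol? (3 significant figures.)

From the ideal-gas law: n = PV/(RT).
P = 0.159 bar = 15900 Pa; V = 13.7 ft³ = 0.3879 m³; T = 129 °C = 402.1 K; R = 8.314 J/(mol·K).
n = 1.845 mol
1.845 mol × (1 mmol / 0.001000 mol) = 1845 mmol

1840 mmol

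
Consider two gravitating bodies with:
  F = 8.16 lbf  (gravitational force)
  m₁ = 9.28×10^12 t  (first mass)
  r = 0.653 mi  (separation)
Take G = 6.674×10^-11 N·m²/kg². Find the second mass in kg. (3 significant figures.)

64.7 kg

Rearranging F = G·m₁·m₂/r² for m₂: m₂ = F·r²/(G·m₁).
F = 8.16 lbf = 36.30 N; m₁ = 9.28×10^12 t = 9.280×10^15 kg; r = 0.653 mi = 1051 m; G = 6.674×10^-11 N·m²/kg².
m₂ = 64.72 kg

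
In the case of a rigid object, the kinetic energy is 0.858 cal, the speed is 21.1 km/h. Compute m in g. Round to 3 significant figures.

209 g

Solving KE = ½mv² for m: m = 2·KE/v².
KE = 0.858 cal = 3.590 J; v = 21.1 km/h = 5.861 m/s.
m = 0.2090 kg
0.2090 kg × (1 g / 0.001000 kg) = 209.0 g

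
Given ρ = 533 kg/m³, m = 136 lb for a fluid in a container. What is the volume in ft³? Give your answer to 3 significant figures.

4.09 ft³

Solving ρ = m/V for V: V = m/ρ.
ρ = 533 kg/m³; m = 136 lb = 61.69 kg.
V = 0.1157 m³
0.1157 m³ × (1 ft³ / 0.02832 m³) = 4.087 ft³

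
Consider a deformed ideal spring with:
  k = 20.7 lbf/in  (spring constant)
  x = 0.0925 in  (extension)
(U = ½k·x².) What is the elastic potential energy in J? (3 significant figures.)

0.0100 J

Directly: U = ½kx².
k = 20.7 lbf/in = 3625 N/m; x = 0.0925 in = 0.002350 m.
U = 0.01001 J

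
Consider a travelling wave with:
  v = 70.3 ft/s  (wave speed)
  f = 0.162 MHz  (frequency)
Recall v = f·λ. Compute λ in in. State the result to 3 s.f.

Rearranging v = f·λ for λ: λ = v/f.
v = 70.3 ft/s = 21.43 m/s; f = 0.162 MHz = 1.620×10^5 Hz.
λ = 1.323×10^-4 m
1.323×10^-4 m × (1 in / 0.02540 m) = 0.005207 in

0.00521 in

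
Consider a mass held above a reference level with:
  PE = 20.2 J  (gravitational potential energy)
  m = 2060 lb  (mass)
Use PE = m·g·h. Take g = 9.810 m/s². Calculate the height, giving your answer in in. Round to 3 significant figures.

Rearranging: h = PE/(m·g).
PE = 20.2 J; m = 2060 lb = 934.4 kg; g = 9.810 m/s².
h = 0.002204 m
0.002204 m × (1 in / 0.02540 m) = 0.08676 in

0.0868 in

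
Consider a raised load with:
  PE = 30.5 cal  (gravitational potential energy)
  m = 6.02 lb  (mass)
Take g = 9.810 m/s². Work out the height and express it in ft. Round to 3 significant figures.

15.6 ft

Rearranging: h = PE/(m·g).
PE = 30.5 cal = 127.6 J; m = 6.02 lb = 2.731 kg; g = 9.810 m/s².
h = 4.764 m
4.764 m × (1 ft / 0.3048 m) = 15.63 ft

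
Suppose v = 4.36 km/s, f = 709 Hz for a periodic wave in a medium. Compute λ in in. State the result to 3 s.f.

242 in

Rearranging: λ = v/f.
v = 4.36 km/s = 4360 m/s; f = 709 Hz.
λ = 6.150 m
6.150 m × (1 in / 0.02540 m) = 242.1 in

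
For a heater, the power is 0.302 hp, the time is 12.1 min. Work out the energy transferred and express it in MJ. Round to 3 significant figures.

Rearranging: W = P·t.
P = 0.302 hp = 225.2 W; t = 12.1 min = 726.0 s.
W = 1.635×10^5 J
1.635×10^5 J × (1 MJ / 1.000×10^6 J) = 0.1635 MJ

0.163 MJ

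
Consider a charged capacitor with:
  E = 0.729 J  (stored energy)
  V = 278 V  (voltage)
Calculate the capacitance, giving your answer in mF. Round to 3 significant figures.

Rearranging: C = 2E/V².
E = 0.729 J; V = 278 V.
C = 1.887×10^-5 F
1.887×10^-5 F × (1 mF / 0.001000 F) = 0.01887 mF

0.0189 mF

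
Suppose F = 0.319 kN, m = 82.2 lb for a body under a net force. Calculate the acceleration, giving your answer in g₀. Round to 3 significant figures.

Solving F = m·a for a: a = F/m.
F = 0.319 kN = 319.0 N; m = 82.2 lb = 37.29 kg.
a = 8.556 m/s²
8.556 m/s² × (1 g₀ / 9.807 m/s²) = 0.8724 g₀

0.872 g₀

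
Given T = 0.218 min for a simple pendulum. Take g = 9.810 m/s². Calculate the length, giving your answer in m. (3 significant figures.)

Solving T = 2π√(L/g) for L: L = g·(T/2π)².
T = 0.218 min = 13.08 s; g = 9.810 m/s².
L = 42.51 m

42.5 m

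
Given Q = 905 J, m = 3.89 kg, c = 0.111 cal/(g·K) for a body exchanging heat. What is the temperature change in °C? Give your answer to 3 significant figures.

Rearranging Q = m·c·ΔT for ΔT: ΔT = Q/(m·c).
Q = 905 J; m = 3.89 kg; c = 0.111 cal/(g·K) = 464.4 J/(kg·K).
ΔT = 0.5009 K
Since 1 °C = 1 K, 0.5009 °C.

0.501 °C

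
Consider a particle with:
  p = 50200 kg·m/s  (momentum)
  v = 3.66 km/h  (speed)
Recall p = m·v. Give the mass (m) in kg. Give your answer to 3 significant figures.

49400 kg

Solving p = m·v for m: m = p/v.
p = 50200 kg·m/s; v = 3.66 km/h = 1.017 m/s.
m = 49377 kg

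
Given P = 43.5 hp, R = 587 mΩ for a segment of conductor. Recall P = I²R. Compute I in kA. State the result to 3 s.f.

0.235 kA

Rearranging: I = √(P/R).
P = 43.5 hp = 32438 W; R = 587 mΩ = 0.5870 Ω.
I = 235.1 A
235.1 A × (1 kA / 1000 A) = 0.2351 kA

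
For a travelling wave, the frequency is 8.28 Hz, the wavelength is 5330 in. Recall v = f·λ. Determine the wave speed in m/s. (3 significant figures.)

1120 m/s

Directly: v = fλ.
f = 8.28 Hz; λ = 5330 in = 135.4 m.
v = 1121 m/s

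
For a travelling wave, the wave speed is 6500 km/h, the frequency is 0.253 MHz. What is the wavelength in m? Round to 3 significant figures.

Rearranging v = f·λ for λ: λ = v/f.
v = 6500 km/h = 1806 m/s; f = 0.253 MHz = 2.530×10^5 Hz.
λ = 0.007137 m

0.00714 m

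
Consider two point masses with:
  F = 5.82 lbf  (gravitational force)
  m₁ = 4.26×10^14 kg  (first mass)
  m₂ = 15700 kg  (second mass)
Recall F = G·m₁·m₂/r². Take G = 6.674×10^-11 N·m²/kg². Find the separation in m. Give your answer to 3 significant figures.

Rearranging F = G·m₁·m₂/r² for r: r = √(G·m₁m₂/F).
F = 5.82 lbf = 25.89 N; m₁ = 4.26×10^14 kg; m₂ = 15700 kg; G = 6.674×10^-11 N·m²/kg².
r = 4152 m

4150 m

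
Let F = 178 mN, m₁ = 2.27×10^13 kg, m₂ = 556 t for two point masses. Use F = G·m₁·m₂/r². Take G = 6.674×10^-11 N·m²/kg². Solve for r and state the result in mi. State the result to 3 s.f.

42.7 mi

Rearranging: r = √(G·m₁m₂/F).
F = 178 mN = 0.1780 N; m₁ = 2.27×10^13 kg; m₂ = 556 t = 5.560×10^5 kg; G = 6.674×10^-11 N·m²/kg².
r = 68791 m
68791 m × (1 mi / 1609 m) = 42.74 mi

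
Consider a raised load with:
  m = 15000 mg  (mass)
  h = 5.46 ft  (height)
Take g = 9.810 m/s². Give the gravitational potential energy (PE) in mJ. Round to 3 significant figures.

Directly: PE = mgh.
m = 15000 mg = 0.01500 kg; h = 5.46 ft = 1.664 m; g = 9.810 m/s².
PE = 0.2449 J  (the unit combination reduces to kg·m²/s² = J)
0.2449 J × (1 mJ / 0.001000 J) = 244.9 mJ

245 mJ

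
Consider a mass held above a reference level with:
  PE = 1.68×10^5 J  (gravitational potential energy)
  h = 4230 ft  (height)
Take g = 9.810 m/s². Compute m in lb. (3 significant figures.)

Rearranging: m = PE/(g·h).
PE = 1.68×10^5 J; h = 4230 ft = 1289 m; g = 9.810 m/s².
m = 13.28 kg
13.28 kg × (1 lb / 0.4536 kg) = 29.28 lb

29.3 lb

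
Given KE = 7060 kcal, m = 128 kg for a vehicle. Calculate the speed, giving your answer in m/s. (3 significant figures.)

Rearranging: v = √(2·KE/m).
KE = 7060 kcal = 2.954×10^7 J; m = 128 kg.
v = 679.4 m/s

679 m/s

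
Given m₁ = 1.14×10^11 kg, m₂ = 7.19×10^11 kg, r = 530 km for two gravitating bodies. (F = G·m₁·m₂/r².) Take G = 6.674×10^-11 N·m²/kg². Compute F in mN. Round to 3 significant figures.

19500 mN

From Newton's law of gravitation: F = Gm₁m₂/r².
m₁ = 1.14×10^11 kg; m₂ = 7.19×10^11 kg; r = 530 km = 5.300×10^5 m; G = 6.674×10^-11 N·m²/kg².
F = 19.47 N  (the unit combination reduces to kg·m/s² = N)
19.47 N × (1 mN / 0.001000 N) = 19475 mN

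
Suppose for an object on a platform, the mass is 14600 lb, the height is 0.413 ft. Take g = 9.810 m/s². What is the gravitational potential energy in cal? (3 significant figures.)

PE is given directly by: PE = mgh.
m = 14600 lb = 6622 kg; h = 0.413 ft = 0.1259 m; g = 9.810 m/s².
PE = 8178 J
8178 J × (1 cal / 4.184 J) = 1955 cal

1950 cal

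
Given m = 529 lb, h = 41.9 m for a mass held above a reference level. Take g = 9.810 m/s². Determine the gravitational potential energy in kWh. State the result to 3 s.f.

0.0274 kWh

PE is given directly by: PE = mgh.
m = 529 lb = 240.0 kg; h = 41.9 m; g = 9.810 m/s².
PE = 98629 J
98629 J × (1 kWh / 3.600×10^6 J) = 0.02740 kWh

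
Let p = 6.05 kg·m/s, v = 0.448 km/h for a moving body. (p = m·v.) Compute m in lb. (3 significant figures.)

107 lb

Rearranging: m = p/v.
p = 6.05 kg·m/s; v = 0.448 km/h = 0.1244 m/s.
m = 48.62 kg
48.62 kg × (1 lb / 0.4536 kg) = 107.2 lb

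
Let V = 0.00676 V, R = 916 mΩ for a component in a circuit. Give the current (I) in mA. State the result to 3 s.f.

From Ohm's law: I = V/R.
V = 0.00676 V; R = 916 mΩ = 0.9160 Ω.
I = 0.007380 A
0.007380 A × (1 mA / 0.001000 A) = 7.380 mA

7.38 mA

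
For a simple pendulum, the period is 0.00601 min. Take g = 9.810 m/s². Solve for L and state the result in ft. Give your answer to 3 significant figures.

Rearranging T = 2π√(L/g) for L: L = g·(T/2π)².
T = 0.00601 min = 0.3606 s; g = 9.810 m/s².
L = 0.03231 m
0.03231 m × (1 ft / 0.3048 m) = 0.1060 ft

0.106 ft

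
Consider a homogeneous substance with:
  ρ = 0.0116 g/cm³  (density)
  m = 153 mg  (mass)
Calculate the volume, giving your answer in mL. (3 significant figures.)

13.2 mL

Rearranging: V = m/ρ.
ρ = 0.0116 g/cm³ = 11.60 kg/m³; m = 153 mg = 1.530×10^-4 kg.
V = 1.319×10^-5 m³
1.319×10^-5 m³ × (1 mL / 1.000×10^-6 m³) = 13.19 mL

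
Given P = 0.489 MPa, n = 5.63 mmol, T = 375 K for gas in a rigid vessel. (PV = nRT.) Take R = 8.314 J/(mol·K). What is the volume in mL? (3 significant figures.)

Rearranging PV = nRT for V: V = nRT/P.
P = 0.489 MPa = 4.890×10^5 Pa; n = 5.63 mmol = 0.005630 mol; T = 375 K; R = 8.314 J/(mol·K).
V = 3.590×10^-5 m³
3.590×10^-5 m³ × (1 mL / 1.000×10^-6 m³) = 35.90 mL

35.9 mL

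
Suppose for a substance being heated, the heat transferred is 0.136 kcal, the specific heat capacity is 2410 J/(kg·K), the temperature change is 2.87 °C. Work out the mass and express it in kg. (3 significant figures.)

0.0823 kg

Rearranging: m = Q/(c·ΔT).
Q = 0.136 kcal = 569.0 J; c = 2410 J/(kg·K); ΔT = 2.87 °C = 2.870 K.
m = 0.08227 kg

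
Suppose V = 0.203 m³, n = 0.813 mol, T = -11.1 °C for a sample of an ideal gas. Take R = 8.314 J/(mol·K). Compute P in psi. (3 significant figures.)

From the ideal-gas law: P = nRT/V.
V = 0.203 m³; n = 0.813 mol; T = -11.1 °C = 262.0 K; R = 8.314 J/(mol·K).
P = 8725 Pa
8725 Pa × (1 psi / 6895 Pa) = 1.266 psi

1.27 psi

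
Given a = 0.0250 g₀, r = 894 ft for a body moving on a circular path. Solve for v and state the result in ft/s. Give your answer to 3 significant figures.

Rearranging a = v²/r for v: v = √(a·r).
a = 0.0250 g₀ = 0.2452 m/s²; r = 894 ft = 272.5 m.
v = 8.173 m/s
8.173 m/s × (1 ft/s / 0.3048 m/s) = 26.82 ft/s

26.8 ft/s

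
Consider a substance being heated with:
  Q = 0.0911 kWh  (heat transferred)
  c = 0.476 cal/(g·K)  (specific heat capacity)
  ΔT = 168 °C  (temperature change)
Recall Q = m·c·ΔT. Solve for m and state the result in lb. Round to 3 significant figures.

Solving Q = m·c·ΔT for m: m = Q/(c·ΔT).
Q = 0.0911 kWh = 3.280×10^5 J; c = 0.476 cal/(g·K) = 1992 J/(kg·K); ΔT = 168 °C = 168.0 K.
m = 0.9802 kg
0.9802 kg × (1 lb / 0.4536 kg) = 2.161 lb

2.16 lb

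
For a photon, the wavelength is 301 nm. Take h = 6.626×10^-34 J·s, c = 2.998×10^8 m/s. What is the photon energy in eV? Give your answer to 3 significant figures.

E is given directly by: E = hc/λ.
λ = 301 nm = 3.010×10^-7 m; h = 6.626×10^-34 J·s; c = 2.998×10^8 m/s.
E = 6.600×10^-19 J
6.600×10^-19 J × (1 eV / 1.602×10^-19 J) = 4.119 eV

4.12 eV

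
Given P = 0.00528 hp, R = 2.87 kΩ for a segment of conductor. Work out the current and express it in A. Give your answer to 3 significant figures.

Rearranging: I = √(P/R).
P = 0.00528 hp = 3.937 W; R = 2.87 kΩ = 2870 Ω.
I = 0.03704 A

0.0370 A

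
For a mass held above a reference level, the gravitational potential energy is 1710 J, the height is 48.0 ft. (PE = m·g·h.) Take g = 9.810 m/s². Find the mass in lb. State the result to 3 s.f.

Solving PE = m·g·h for m: m = PE/(g·h).
PE = 1710 J; h = 48.0 ft = 14.63 m; g = 9.810 m/s².
m = 11.91 kg
11.91 kg × (1 lb / 0.4536 kg) = 26.27 lb

26.3 lb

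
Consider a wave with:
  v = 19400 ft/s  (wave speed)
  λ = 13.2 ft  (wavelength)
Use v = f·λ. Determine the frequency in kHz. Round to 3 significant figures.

1.47 kHz

Rearranging: f = v/λ.
v = 19400 ft/s = 5913 m/s; λ = 13.2 ft = 4.023 m.
f = 1470 Hz
1470 Hz × (1 kHz / 1000 Hz) = 1.470 kHz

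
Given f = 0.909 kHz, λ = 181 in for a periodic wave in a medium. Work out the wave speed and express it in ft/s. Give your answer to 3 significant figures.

13700 ft/s

Directly: v = fλ.
f = 0.909 kHz = 909.0 Hz; λ = 181 in = 4.597 m.
v = 4179 m/s
4179 m/s × (1 ft/s / 0.3048 m/s) = 13711 ft/s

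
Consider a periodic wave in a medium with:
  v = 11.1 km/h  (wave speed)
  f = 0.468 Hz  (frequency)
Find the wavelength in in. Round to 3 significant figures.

Solving v = f·λ for λ: λ = v/f.
v = 11.1 km/h = 3.083 m/s; f = 0.468 Hz.
λ = 6.588 m
6.588 m × (1 in / 0.02540 m) = 259.4 in

259 in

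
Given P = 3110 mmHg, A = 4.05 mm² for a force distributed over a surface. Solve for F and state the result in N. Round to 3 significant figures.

Rearranging P = F/A for F: F = P·A.
P = 3110 mmHg = 4.146×10^5 Pa; A = 4.05 mm² = 4.050×10^-6 m².
F = 1.679 N  (the unit combination reduces to kg·m/s² = N)

1.68 N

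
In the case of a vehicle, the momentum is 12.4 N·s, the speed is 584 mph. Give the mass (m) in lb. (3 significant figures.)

0.105 lb

Rearranging p = m·v for m: m = p/v.
p = 12.4 N·s = 12.40 kg·m/s; v = 584 mph = 261.1 m/s.
m = 0.04750 kg
0.04750 kg × (1 lb / 0.4536 kg) = 0.1047 lb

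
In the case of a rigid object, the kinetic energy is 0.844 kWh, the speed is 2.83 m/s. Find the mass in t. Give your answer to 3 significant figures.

759 t

Rearranging: m = 2·KE/v².
KE = 0.844 kWh = 3.038×10^6 J; v = 2.83 m/s.
m = 7.588×10^5 kg
7.588×10^5 kg × (1 t / 1000 kg) = 758.8 t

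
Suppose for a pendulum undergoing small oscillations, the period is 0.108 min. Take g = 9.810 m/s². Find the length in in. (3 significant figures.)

411 in

Rearranging: L = g·(T/2π)².
T = 0.108 min = 6.480 s; g = 9.810 m/s².
L = 10.43 m
10.43 m × (1 in / 0.02540 m) = 410.8 in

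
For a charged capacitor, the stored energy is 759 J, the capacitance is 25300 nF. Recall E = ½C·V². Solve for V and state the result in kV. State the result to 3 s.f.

7.75 kV

Rearranging E = ½C·V² for V: V = √(2E/C).
E = 759 J; C = 25300 nF = 2.530×10^-5 F.
V = 7746 V
7746 V × (1 kV / 1000 V) = 7.746 kV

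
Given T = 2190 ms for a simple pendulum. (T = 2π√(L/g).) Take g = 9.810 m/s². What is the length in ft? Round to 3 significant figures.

3.91 ft

Rearranging: L = g·(T/2π)².
T = 2190 ms = 2.190 s; g = 9.810 m/s².
L = 1.192 m
1.192 m × (1 ft / 0.3048 m) = 3.910 ft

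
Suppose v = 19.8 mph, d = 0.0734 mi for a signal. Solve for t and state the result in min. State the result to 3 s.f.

0.222 min

Rearranging v = d/t for t: t = d/v.
v = 19.8 mph = 8.851 m/s; d = 0.0734 mi = 118.1 m.
t = 13.35 s
13.35 s × (1 min / 60.00 s) = 0.2224 min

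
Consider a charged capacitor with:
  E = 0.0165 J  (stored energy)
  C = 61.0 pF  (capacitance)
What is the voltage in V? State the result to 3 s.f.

23300 V

Solving E = ½C·V² for V: V = √(2E/C).
E = 0.0165 J; C = 61.0 pF = 6.100×10^-11 F.
V = 23259 V  (the unit combination reduces to kg·m²/(A·s³) = V)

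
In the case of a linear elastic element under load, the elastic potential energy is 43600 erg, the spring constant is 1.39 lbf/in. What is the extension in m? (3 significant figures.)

0.00599 m

Rearranging U = ½k·x² for x: x = √(2U/k).
U = 43600 erg = 0.004360 J; k = 1.39 lbf/in = 243.4 N/m.
x = 0.005985 m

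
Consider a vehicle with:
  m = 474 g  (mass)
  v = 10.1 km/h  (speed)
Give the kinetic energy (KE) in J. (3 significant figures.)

Directly: KE = ½mv².
m = 474 g = 0.4740 kg; v = 10.1 km/h = 2.806 m/s.
KE = 1.865 J  (the unit combination reduces to kg·m²/s² = J)

1.87 J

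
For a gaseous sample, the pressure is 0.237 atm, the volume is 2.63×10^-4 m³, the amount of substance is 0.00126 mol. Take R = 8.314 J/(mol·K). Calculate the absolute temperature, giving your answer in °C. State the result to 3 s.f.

330 °C

From the ideal-gas law: T = PV/(nR).
P = 0.237 atm = 24014 Pa; V = 2.63×10^-4 m³; n = 0.00126 mol; R = 8.314 J/(mol·K).
T = 602.9 K
602.9 K − 273.15 = 329.7 °C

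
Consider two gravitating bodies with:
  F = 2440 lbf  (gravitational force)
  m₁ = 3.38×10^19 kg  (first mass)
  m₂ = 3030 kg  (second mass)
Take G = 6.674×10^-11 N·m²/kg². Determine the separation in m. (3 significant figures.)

From Newton's law of gravitation: r = √(G·m₁m₂/F).
F = 2440 lbf = 10854 N; m₁ = 3.38×10^19 kg; m₂ = 3030 kg; G = 6.674×10^-11 N·m²/kg².
r = 25095 m

25100 m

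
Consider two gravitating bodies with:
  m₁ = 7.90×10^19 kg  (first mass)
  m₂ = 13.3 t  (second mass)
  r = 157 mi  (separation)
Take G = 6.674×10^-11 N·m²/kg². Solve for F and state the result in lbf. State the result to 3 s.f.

247 lbf

From Newton's law of gravitation: F = Gm₁m₂/r².
m₁ = 7.90×10^19 kg; m₂ = 13.3 t = 13300 kg; r = 157 mi = 2.527×10^5 m; G = 6.674×10^-11 N·m²/kg².
F = 1098 N
1098 N × (1 lbf / 4.448 N) = 246.9 lbf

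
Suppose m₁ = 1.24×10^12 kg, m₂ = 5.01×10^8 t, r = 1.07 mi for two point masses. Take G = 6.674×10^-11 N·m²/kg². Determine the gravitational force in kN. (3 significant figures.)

From Newton's law of gravitation: F = Gm₁m₂/r².
m₁ = 1.24×10^12 kg; m₂ = 5.01×10^8 t = 5.010×10^11 kg; r = 1.07 mi = 1722 m; G = 6.674×10^-11 N·m²/kg².
F = 1.398×10^7 N
1.398×10^7 N × (1 kN / 1000 N) = 13982 kN

14000 kN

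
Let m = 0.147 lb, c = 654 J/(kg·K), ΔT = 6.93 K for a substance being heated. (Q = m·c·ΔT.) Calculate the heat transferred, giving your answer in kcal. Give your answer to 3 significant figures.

Q is given directly by: Q = mcΔT.
m = 0.147 lb = 0.06668 kg; c = 654 J/(kg·K); ΔT = 6.93 K.
Q = 302.2 J
302.2 J × (1 kcal / 4184 J) = 0.07223 kcal

0.0722 kcal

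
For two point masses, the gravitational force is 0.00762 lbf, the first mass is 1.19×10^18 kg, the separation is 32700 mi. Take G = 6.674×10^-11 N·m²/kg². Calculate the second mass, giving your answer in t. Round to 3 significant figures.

Solving F = G·m₁·m₂/r² for m₂: m₂ = F·r²/(G·m₁).
F = 0.00762 lbf = 0.03390 N; m₁ = 1.19×10^18 kg; r = 32700 mi = 5.263×10^7 m; G = 6.674×10^-11 N·m²/kg².
m₂ = 1.182×10^6 kg
1.182×10^6 kg × (1 t / 1000 kg) = 1182 t

1180 t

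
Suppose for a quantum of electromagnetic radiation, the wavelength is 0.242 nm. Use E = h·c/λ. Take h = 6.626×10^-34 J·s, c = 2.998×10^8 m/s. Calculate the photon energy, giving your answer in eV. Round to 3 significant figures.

5120 eV

E is given directly by: E = hc/λ.
λ = 0.242 nm = 2.420×10^-10 m; h = 6.626×10^-34 J·s; c = 2.998×10^8 m/s.
E = 8.209×10^-16 J
8.209×10^-16 J × (1 eV / 1.602×10^-19 J) = 5123 eV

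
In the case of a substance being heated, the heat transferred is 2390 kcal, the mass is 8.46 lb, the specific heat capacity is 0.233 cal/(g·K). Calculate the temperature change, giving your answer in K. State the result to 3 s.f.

Solving Q = m·c·ΔT for ΔT: ΔT = Q/(m·c).
Q = 2390 kcal = 10.000×10^6 J; m = 8.46 lb = 3.837 kg; c = 0.233 cal/(g·K) = 974.9 J/(kg·K).
ΔT = 2673 K

2670 K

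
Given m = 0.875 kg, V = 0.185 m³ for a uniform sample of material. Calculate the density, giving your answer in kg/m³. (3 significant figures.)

4.73 kg/m³

Directly: ρ = m/V.
m = 0.875 kg; V = 0.185 m³.
ρ = 4.730 kg/m³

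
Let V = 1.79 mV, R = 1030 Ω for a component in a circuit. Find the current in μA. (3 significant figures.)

1.74 μA

From Ohm's law: I = V/R.
V = 1.79 mV = 0.001790 V; R = 1030 Ω.
I = 1.738×10^-6 A
1.738×10^-6 A × (1 μA / 1.000×10^-6 A) = 1.738 μA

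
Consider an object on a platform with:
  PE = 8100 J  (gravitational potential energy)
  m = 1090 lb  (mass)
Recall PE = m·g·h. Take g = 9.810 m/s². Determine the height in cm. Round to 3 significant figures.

Solving PE = m·g·h for h: h = PE/(m·g).
PE = 8100 J; m = 1090 lb = 494.4 kg; g = 9.810 m/s².
h = 1.670 m
1.670 m × (1 cm / 0.01000 m) = 167.0 cm

167 cm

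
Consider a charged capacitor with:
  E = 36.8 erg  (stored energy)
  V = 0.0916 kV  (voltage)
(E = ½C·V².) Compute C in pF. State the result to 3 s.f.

877 pF

Solving E = ½C·V² for C: C = 2E/V².
E = 36.8 erg = 3.680×10^-6 J; V = 0.0916 kV = 91.60 V.
C = 8.772×10^-10 F
8.772×10^-10 F × (1 pF / 1.000×10^-12 F) = 877.2 pF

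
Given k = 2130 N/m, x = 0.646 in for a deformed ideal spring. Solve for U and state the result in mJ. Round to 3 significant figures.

U is given directly by: U = ½kx².
k = 2130 N/m; x = 0.646 in = 0.01641 m.
U = 0.2867 J
0.2867 J × (1 mJ / 0.001000 J) = 286.7 mJ

287 mJ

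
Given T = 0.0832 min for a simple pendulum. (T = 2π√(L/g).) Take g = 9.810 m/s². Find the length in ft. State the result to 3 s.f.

Rearranging: L = g·(T/2π)².
T = 0.0832 min = 4.992 s; g = 9.810 m/s².
L = 6.192 m
6.192 m × (1 ft / 0.3048 m) = 20.32 ft

20.3 ft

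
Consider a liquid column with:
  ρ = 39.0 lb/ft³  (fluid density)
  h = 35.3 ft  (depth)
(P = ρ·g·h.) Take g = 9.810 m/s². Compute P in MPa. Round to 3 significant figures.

0.0659 MPa

Directly: P = ρgh.
ρ = 39.0 lb/ft³ = 624.7 kg/m³; h = 35.3 ft = 10.76 m; g = 9.810 m/s².
P = 65939 Pa  (the unit combination reduces to kg/(m·s²) = Pa)
65939 Pa × (1 MPa / 1.000×10^6 Pa) = 0.06594 MPa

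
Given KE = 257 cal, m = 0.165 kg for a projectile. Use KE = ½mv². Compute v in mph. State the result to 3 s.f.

255 mph

Solving KE = ½mv² for v: v = √(2·KE/m).
KE = 257 cal = 1075 J; m = 0.165 kg.
v = 114.2 m/s
114.2 m/s × (1 mph / 0.4470 m/s) = 255.4 mph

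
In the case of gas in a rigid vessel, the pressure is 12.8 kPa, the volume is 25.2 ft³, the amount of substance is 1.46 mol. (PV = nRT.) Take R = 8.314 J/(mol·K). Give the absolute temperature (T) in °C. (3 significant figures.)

From the ideal-gas law: T = PV/(nR).
P = 12.8 kPa = 12800 Pa; V = 25.2 ft³ = 0.7136 m³; n = 1.46 mol; R = 8.314 J/(mol·K).
T = 752.5 K
752.5 K − 273.15 = 479.3 °C

479 °C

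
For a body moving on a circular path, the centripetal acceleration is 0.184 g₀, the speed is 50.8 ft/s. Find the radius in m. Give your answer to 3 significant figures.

133 m

Solving a = v²/r for r: r = v²/a.
a = 0.184 g₀ = 1.804 m/s²; v = 50.8 ft/s = 15.48 m/s.
r = 132.9 m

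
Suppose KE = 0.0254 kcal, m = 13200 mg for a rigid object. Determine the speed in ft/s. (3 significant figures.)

416 ft/s

Rearranging: v = √(2·KE/m).
KE = 0.0254 kcal = 106.3 J; m = 13200 mg = 0.01320 kg.
v = 126.9 m/s
126.9 m/s × (1 ft/s / 0.3048 m/s) = 416.3 ft/s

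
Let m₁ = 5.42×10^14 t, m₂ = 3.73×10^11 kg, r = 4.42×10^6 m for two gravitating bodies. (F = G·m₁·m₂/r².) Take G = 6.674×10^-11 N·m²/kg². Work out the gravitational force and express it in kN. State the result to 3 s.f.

From Newton's law of gravitation: F = Gm₁m₂/r².
m₁ = 5.42×10^14 t = 5.420×10^17 kg; m₂ = 3.73×10^11 kg; r = 4.42×10^6 m; G = 6.674×10^-11 N·m²/kg².
F = 6.906×10^5 N
6.906×10^5 N × (1 kN / 1000 N) = 690.6 kN

691 kN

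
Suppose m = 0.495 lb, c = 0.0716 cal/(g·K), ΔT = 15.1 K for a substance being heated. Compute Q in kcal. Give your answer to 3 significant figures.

Directly: Q = mcΔT.
m = 0.495 lb = 0.2245 kg; c = 0.0716 cal/(g·K) = 299.6 J/(kg·K); ΔT = 15.1 K.
Q = 1016 J  (the unit combination reduces to kg·m²/s² = J)
1016 J × (1 kcal / 4184 J) = 0.2428 kcal

0.243 kcal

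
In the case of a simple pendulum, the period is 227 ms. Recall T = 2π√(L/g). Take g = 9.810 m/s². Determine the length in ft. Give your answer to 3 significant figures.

Rearranging T = 2π√(L/g) for L: L = g·(T/2π)².
T = 227 ms = 0.2270 s; g = 9.810 m/s².
L = 0.01280 m
0.01280 m × (1 ft / 0.3048 m) = 0.04201 ft

0.0420 ft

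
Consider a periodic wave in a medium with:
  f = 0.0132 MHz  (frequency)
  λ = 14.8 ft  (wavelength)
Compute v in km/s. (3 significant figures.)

59.5 km/s

Directly: v = fλ.
f = 0.0132 MHz = 13200 Hz; λ = 14.8 ft = 4.511 m.
v = 59546 m/s
59546 m/s × (1 km/s / 1000 m/s) = 59.55 km/s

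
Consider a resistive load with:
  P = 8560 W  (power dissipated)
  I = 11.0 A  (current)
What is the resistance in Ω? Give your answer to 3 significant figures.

Rearranging P = I²R for R: R = P/I².
P = 8560 W; I = 11.0 A.
R = 70.74 Ω

70.7 Ω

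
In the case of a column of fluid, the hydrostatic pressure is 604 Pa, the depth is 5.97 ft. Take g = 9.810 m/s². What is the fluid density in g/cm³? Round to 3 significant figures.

Rearranging: ρ = P/(g·h).
P = 604 Pa; h = 5.97 ft = 1.820 m; g = 9.810 m/s².
ρ = 33.84 kg/m³
33.84 kg/m³ × (1 g/cm³ / 1000 kg/m³) = 0.03384 g/cm³

0.0338 g/cm³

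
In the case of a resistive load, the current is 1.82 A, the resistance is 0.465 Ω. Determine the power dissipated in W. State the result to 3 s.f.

P is given directly by: P = I²R.
I = 1.82 A; R = 0.465 Ω.
P = 1.540 W

1.54 W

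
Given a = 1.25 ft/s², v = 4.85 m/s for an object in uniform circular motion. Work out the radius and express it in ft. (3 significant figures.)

203 ft

Rearranging a = v²/r for r: r = v²/a.
a = 1.25 ft/s² = 0.3810 m/s²; v = 4.85 m/s.
r = 61.74 m
61.74 m × (1 ft / 0.3048 m) = 202.6 ft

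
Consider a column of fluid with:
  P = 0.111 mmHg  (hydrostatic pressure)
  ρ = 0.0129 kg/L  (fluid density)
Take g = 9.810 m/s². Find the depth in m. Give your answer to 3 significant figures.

Rearranging P = ρ·g·h for h: h = P/(ρ·g).
P = 0.111 mmHg = 14.80 Pa; ρ = 0.0129 kg/L = 12.90 kg/m³; g = 9.810 m/s².
h = 0.1169 m

0.117 m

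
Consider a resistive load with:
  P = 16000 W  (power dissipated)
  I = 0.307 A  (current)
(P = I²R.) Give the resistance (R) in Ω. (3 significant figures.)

Rearranging P = I²R for R: R = P/I².
P = 16000 W; I = 0.307 A.
R = 1.698×10^5 Ω

1.70×10^5 Ω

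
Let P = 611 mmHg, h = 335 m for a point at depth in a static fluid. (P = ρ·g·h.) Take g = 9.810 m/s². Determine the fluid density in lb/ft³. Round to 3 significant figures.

Solving P = ρ·g·h for ρ: ρ = P/(g·h).
P = 611 mmHg = 81460 Pa; h = 335 m; g = 9.810 m/s².
ρ = 24.79 kg/m³
24.79 kg/m³ × (1 lb/ft³ / 16.02 kg/m³) = 1.547 lb/ft³

1.55 lb/ft³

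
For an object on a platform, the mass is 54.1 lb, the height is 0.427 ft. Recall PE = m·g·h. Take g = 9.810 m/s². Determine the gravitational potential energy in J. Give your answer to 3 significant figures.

31.3 J

Directly: PE = mgh.
m = 54.1 lb = 24.54 kg; h = 0.427 ft = 0.1301 m; g = 9.810 m/s².
PE = 31.33 J  (the unit combination reduces to kg·m²/s² = J)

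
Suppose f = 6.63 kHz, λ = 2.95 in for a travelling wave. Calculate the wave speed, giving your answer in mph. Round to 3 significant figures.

1110 mph

Directly: v = fλ.
f = 6.63 kHz = 6630 Hz; λ = 2.95 in = 0.07493 m.
v = 496.8 m/s
496.8 m/s × (1 mph / 0.4470 m/s) = 1111 mph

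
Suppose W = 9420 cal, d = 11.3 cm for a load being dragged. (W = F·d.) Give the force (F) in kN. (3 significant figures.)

Rearranging W = F·d for F: F = W/d.
W = 9420 cal = 39413 J; d = 11.3 cm = 0.1130 m.
F = 3.488×10^5 N  (the unit combination reduces to kg·m/s² = N)
3.488×10^5 N × (1 kN / 1000 N) = 348.8 kN

349 kN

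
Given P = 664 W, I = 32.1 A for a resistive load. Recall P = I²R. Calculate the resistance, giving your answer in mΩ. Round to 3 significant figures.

644 mΩ

Rearranging P = I²R for R: R = P/I².
P = 664 W; I = 32.1 A.
R = 0.6444 Ω
0.6444 Ω × (1 mΩ / 0.001000 Ω) = 644.4 mΩ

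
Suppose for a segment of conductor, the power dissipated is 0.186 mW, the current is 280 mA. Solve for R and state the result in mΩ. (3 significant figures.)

2.37 mΩ

Rearranging P = I²R for R: R = P/I².
P = 0.186 mW = 1.860×10^-4 W; I = 280 mA = 0.2800 A.
R = 0.002372 Ω
0.002372 Ω × (1 mΩ / 0.001000 Ω) = 2.372 mΩ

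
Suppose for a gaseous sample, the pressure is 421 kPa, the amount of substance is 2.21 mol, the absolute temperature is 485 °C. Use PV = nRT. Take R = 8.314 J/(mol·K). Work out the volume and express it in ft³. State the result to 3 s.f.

Solving PV = nRT for V: V = nRT/P.
P = 421 kPa = 4.210×10^5 Pa; n = 2.21 mol; T = 485 °C = 758.1 K; R = 8.314 J/(mol·K).
V = 0.03309 m³
0.03309 m³ × (1 ft³ / 0.02832 m³) = 1.169 ft³

1.17 ft³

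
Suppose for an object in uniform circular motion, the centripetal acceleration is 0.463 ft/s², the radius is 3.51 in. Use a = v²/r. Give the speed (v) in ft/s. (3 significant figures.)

0.368 ft/s

Rearranging: v = √(a·r).
a = 0.463 ft/s² = 0.1411 m/s²; r = 3.51 in = 0.08915 m.
v = 0.1122 m/s
0.1122 m/s × (1 ft/s / 0.3048 m/s) = 0.3680 ft/s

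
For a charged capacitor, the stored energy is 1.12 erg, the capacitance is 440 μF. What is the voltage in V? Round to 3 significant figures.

0.0226 V

Rearranging: V = √(2E/C).
E = 1.12 erg = 1.120×10^-7 J; C = 440 μF = 4.400×10^-4 F.
V = 0.02256 V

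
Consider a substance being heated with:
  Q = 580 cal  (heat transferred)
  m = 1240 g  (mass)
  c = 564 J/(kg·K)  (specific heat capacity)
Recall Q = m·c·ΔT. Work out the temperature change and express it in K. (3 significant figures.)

Solving Q = m·c·ΔT for ΔT: ΔT = Q/(m·c).
Q = 580 cal = 2427 J; m = 1240 g = 1.240 kg; c = 564 J/(kg·K).
ΔT = 3.470 K

3.47 K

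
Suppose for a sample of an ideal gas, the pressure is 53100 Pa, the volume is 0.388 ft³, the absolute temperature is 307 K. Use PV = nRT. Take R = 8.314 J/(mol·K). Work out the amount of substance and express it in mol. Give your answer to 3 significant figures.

From the ideal-gas law: n = PV/(RT).
P = 53100 Pa; V = 0.388 ft³ = 0.01099 m³; T = 307 K; R = 8.314 J/(mol·K).
n = 0.2286 mol

0.229 mol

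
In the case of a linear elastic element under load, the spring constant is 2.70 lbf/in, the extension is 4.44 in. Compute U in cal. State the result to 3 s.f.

0.719 cal

Directly: U = ½kx².
k = 2.70 lbf/in = 472.8 N/m; x = 4.44 in = 0.1128 m.
U = 3.007 J  (the unit combination reduces to kg·m²/s² = J)
3.007 J × (1 cal / 4.184 J) = 0.7187 cal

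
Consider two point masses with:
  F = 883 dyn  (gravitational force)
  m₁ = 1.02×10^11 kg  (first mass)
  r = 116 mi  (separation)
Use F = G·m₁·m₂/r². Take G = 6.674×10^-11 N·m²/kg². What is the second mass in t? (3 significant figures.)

From Newton's law of gravitation: m₂ = F·r²/(G·m₁).
F = 883 dyn = 0.008830 N; m₁ = 1.02×10^11 kg; r = 116 mi = 1.867×10^5 m; G = 6.674×10^-11 N·m²/kg².
m₂ = 4.521×10^7 kg
4.521×10^7 kg × (1 t / 1000 kg) = 45205 t

45200 t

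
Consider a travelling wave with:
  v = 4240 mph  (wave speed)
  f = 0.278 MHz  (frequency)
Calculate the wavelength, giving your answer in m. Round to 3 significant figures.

Rearranging v = f·λ for λ: λ = v/f.
v = 4240 mph = 1895 m/s; f = 0.278 MHz = 2.780×10^5 Hz.
λ = 0.006818 m

0.00682 m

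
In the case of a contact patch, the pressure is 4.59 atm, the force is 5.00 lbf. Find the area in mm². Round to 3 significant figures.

47.8 mm²

Rearranging P = F/A for A: A = F/P.
P = 4.59 atm = 4.651×10^5 Pa; F = 5.00 lbf = 22.24 N.
A = 4.782×10^-5 m²
4.782×10^-5 m² × (1 mm² / 1.000×10^-6 m²) = 47.82 mm²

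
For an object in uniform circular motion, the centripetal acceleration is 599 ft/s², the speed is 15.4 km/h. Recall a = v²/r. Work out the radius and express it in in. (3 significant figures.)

3.95 in

Rearranging a = v²/r for r: r = v²/a.
a = 599 ft/s² = 182.6 m/s²; v = 15.4 km/h = 4.278 m/s.
r = 0.1002 m
0.1002 m × (1 in / 0.02540 m) = 3.946 in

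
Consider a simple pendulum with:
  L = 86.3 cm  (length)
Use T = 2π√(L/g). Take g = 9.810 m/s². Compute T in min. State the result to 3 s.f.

Directly: T = 2π√(L/g).
L = 86.3 cm = 0.8630 m; g = 9.810 m/s².
T = 1.864 s
1.864 s × (1 min / 60.00 s) = 0.03106 min

0.0311 min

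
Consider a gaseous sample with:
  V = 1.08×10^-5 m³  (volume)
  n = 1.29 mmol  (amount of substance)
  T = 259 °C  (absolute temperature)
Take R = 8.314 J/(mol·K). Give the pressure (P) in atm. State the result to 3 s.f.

Directly: P = nRT/V.
V = 1.08×10^-5 m³; n = 1.29 mmol = 0.001290 mol; T = 259 °C = 532.1 K; R = 8.314 J/(mol·K).
P = 5.285×10^5 Pa
5.285×10^5 Pa × (1 atm / 1.013×10^5 Pa) = 5.215 atm

5.22 atm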